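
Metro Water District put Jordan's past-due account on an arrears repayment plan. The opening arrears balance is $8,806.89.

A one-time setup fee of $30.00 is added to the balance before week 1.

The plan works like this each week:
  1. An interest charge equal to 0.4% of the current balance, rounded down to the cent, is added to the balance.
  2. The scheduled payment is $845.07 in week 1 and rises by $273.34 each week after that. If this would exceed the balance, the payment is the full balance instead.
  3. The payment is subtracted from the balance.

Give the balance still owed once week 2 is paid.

Week 1: $8,836.89 +$35.34 interest = $8,872.23; pay $845.07 → $8,027.16
Week 2: $8,027.16 +$32.10 interest = $8,059.26; pay $1,118.41 → $6,940.85

$6,940.85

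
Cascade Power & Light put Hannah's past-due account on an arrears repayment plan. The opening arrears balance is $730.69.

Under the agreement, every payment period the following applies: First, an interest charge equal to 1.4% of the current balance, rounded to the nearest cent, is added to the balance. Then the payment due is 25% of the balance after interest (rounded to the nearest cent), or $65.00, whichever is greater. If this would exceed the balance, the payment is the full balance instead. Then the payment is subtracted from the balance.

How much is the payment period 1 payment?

Payment period 1: $730.69 +$10.23 interest = $740.92; pay $185.23 → $555.69

$185.23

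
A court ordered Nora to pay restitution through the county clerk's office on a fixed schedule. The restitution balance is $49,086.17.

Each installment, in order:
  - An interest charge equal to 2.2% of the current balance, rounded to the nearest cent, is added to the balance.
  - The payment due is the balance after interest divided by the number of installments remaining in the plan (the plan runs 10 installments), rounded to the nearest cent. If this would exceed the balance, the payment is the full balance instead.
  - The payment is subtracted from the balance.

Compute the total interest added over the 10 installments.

Installment 1: $49,086.17 +$1,079.90 interest = $50,166.07; pay $5,016.61 → $45,149.46
Installment 2: $45,149.46 +$993.29 interest = $46,142.75; pay $5,126.97 → $41,015.78
Installment 3: $41,015.78 +$902.35 interest = $41,918.13; pay $5,239.77 → $36,678.36
Installment 4: $36,678.36 +$806.92 interest = $37,485.28; pay $5,355.04 → $32,130.24
Installment 5: $32,130.24 +$706.87 interest = $32,837.11; pay $5,472.85 → $27,364.26
Installment 6: $27,364.26 +$602.01 interest = $27,966.27; pay $5,593.25 → $22,373.02
Installment 7: $22,373.02 +$492.21 interest = $22,865.23; pay $5,716.31 → $17,148.92
Installment 8: $17,148.92 +$377.28 interest = $17,526.20; pay $5,842.07 → $11,684.13
Installment 9: $11,684.13 +$257.05 interest = $11,941.18; pay $5,970.59 → $5,970.59
Installment 10: $5,970.59 +$131.35 interest = $6,101.94; pay $6,101.94 → $0.00
Total interest: $1,079.90 + $993.29 + $902.35 + $806.92 + $706.87 + $602.01 + $492.21 + $377.28 + $257.05 + $131.35 = $6,349.23

$6,349.23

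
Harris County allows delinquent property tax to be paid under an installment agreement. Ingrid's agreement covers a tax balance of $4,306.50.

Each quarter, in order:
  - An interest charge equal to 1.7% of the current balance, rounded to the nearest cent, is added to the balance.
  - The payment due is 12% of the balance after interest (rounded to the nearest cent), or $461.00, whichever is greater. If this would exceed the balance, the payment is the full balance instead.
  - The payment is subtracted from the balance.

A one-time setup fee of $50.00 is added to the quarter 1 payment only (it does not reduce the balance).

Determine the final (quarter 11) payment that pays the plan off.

Quarter 1: $4,306.50 +$73.21 interest = $4,379.71; pay $525.57 (+ $50.00 fee) → $3,854.14
Quarter 2: $3,854.14 +$65.52 interest = $3,919.66; pay $470.36 → $3,449.30
Quarter 3: $3,449.30 +$58.64 interest = $3,507.94; pay $461.00 → $3,046.94
Quarter 4: $3,046.94 +$51.80 interest = $3,098.74; pay $461.00 → $2,637.74
Quarter 5: $2,637.74 +$44.84 interest = $2,682.58; pay $461.00 → $2,221.58
Quarter 6: $2,221.58 +$37.77 interest = $2,259.35; pay $461.00 → $1,798.35
Quarter 7: $1,798.35 +$30.57 interest = $1,828.92; pay $461.00 → $1,367.92
Quarter 8: $1,367.92 +$23.25 interest = $1,391.17; pay $461.00 → $930.17
Quarter 9: $930.17 +$15.81 interest = $945.98; pay $461.00 → $484.98
Quarter 10: $484.98 +$8.24 interest = $493.22; pay $461.00 → $32.22
Quarter 11: $32.22 +$0.55 interest = $32.77; pay $32.77 → $0.00

$32.77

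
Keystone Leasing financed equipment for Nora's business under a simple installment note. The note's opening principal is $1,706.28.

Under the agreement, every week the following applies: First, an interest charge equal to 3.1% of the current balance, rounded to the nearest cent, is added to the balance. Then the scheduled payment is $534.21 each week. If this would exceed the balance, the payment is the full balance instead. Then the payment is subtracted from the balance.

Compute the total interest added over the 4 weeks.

$120.18

Week 1: opening $1,706.28; interest $52.89 → $1,759.17; payment $534.21; balance $1,224.96
Week 2: opening $1,224.96; interest $37.97 → $1,262.93; payment $534.21; balance $728.72
Week 3: opening $728.72; interest $22.59 → $751.31; payment $534.21; balance $217.10
Week 4: opening $217.10; interest $6.73 → $223.83; payment $223.83; balance $0.00
Total interest: $52.89 + $37.97 + $22.59 + $6.73 = $120.18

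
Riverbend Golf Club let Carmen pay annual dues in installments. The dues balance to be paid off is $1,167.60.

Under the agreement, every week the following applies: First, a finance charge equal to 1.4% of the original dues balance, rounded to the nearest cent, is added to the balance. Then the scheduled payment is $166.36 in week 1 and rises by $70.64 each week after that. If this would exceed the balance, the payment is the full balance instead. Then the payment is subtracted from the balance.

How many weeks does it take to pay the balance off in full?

Week 1: opening $1,167.60; interest $16.35 → $1,183.95; payment $166.36; balance $1,017.59
Week 2: opening $1,017.59; interest $16.35 → $1,033.94; payment $237.00; balance $796.94
Week 3: opening $796.94; interest $16.35 → $813.29; payment $307.64; balance $505.65
Week 4: opening $505.65; interest $16.35 → $522.00; payment $378.28; balance $143.72
Week 5: opening $143.72; interest $16.35 → $160.07; payment $160.07; balance $0.00
Balance reaches $0.00 in week 5.

5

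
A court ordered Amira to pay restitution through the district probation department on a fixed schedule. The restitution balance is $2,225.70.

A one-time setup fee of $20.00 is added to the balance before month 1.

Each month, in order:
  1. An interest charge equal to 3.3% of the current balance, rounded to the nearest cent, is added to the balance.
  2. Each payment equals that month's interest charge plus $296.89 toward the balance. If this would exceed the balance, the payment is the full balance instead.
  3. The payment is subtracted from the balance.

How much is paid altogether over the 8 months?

$2,564.24

Month 1: $2,245.70 +$74.11 interest = $2,319.81; pay $371.00 → $1,948.81
Month 2: $1,948.81 +$64.31 interest = $2,013.12; pay $361.20 → $1,651.92
Month 3: $1,651.92 +$54.51 interest = $1,706.43; pay $351.40 → $1,355.03
Month 4: $1,355.03 +$44.72 interest = $1,399.75; pay $341.61 → $1,058.14
Month 5: $1,058.14 +$34.92 interest = $1,093.06; pay $331.81 → $761.25
Month 6: $761.25 +$25.12 interest = $786.37; pay $322.01 → $464.36
Month 7: $464.36 +$15.32 interest = $479.68; pay $312.21 → $167.47
Month 8: $167.47 +$5.53 interest = $173.00; pay $173.00 → $0.00
Total paid: $2,564.24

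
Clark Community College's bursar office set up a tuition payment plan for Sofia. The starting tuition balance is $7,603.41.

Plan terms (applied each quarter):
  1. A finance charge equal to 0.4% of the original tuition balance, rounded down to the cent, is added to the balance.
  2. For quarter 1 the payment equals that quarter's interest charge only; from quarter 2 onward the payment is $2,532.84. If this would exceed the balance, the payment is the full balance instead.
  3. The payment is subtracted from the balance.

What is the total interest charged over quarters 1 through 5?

$152.05

Quarter 1: opening $7,603.41; interest $30.41 → $7,633.82; payment $30.41; balance $7,603.41
Quarter 2: opening $7,603.41; interest $30.41 → $7,633.82; payment $2,532.84; balance $5,100.98
Quarter 3: opening $5,100.98; interest $30.41 → $5,131.39; payment $2,532.84; balance $2,598.55
Quarter 4: opening $2,598.55; interest $30.41 → $2,628.96; payment $2,532.84; balance $96.12
Quarter 5: opening $96.12; interest $30.41 → $126.53; payment $126.53; balance $0.00
Total interest: $30.41 + $30.41 + $30.41 + $30.41 + $30.41 = $152.05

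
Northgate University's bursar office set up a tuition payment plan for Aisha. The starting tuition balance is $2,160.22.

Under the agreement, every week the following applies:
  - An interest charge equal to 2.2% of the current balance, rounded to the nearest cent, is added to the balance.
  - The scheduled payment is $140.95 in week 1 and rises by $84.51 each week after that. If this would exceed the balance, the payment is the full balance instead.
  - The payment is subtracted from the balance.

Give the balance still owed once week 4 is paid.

Week 1: $2,160.22 +$47.52 interest = $2,207.74; pay $140.95 → $2,066.79
Week 2: $2,066.79 +$45.47 interest = $2,112.26; pay $225.46 → $1,886.80
Week 3: $1,886.80 +$41.51 interest = $1,928.31; pay $309.97 → $1,618.34
Week 4: $1,618.34 +$35.60 interest = $1,653.94; pay $394.48 → $1,259.46

$1,259.46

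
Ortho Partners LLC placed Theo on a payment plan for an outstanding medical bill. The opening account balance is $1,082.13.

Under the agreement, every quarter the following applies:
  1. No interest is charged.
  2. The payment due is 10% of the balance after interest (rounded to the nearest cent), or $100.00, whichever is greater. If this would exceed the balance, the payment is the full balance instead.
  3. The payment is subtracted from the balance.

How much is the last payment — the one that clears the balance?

# | Opening | Payment | End bal
1 | $1,082.13 | $108.21 | $973.92
2 | $973.92 | $100.00 | $873.92
3 | $873.92 | $100.00 | $773.92
4 | $773.92 | $100.00 | $673.92
5 | $673.92 | $100.00 | $573.92
6 | $573.92 | $100.00 | $473.92
7 | $473.92 | $100.00 | $373.92
8 | $373.92 | $100.00 | $273.92
9 | $273.92 | $100.00 | $173.92
10 | $173.92 | $100.00 | $73.92
11 | $73.92 | $73.92 | $0.00

$73.92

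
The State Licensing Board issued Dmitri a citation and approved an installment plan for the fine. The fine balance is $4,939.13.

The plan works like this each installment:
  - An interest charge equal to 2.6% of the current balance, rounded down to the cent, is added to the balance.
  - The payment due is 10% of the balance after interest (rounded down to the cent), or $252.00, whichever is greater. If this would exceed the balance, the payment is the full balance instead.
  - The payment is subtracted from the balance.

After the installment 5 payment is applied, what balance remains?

$3,315.88

Installment 1: opening $4,939.13; interest $128.41 → $5,067.54; payment $506.75; balance $4,560.79
Installment 2: opening $4,560.79; interest $118.58 → $4,679.37; payment $467.93; balance $4,211.44
Installment 3: opening $4,211.44; interest $109.49 → $4,320.93; payment $432.09; balance $3,888.84
Installment 4: opening $3,888.84; interest $101.10 → $3,989.94; payment $398.99; balance $3,590.95
Installment 5: opening $3,590.95; interest $93.36 → $3,684.31; payment $368.43; balance $3,315.88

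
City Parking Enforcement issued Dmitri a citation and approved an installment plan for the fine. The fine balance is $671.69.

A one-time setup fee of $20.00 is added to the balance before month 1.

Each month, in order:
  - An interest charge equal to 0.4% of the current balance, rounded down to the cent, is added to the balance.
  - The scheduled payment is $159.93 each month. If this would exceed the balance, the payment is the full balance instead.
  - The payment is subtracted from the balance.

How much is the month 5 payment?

Month 1: opening $691.69; interest $2.76 → $694.45; payment $159.93; balance $534.52
Month 2: opening $534.52; interest $2.13 → $536.65; payment $159.93; balance $376.72
Month 3: opening $376.72; interest $1.50 → $378.22; payment $159.93; balance $218.29
Month 4: opening $218.29; interest $0.87 → $219.16; payment $159.93; balance $59.23
Month 5: opening $59.23; interest $0.23 → $59.46; payment $59.46; balance $0.00

$59.46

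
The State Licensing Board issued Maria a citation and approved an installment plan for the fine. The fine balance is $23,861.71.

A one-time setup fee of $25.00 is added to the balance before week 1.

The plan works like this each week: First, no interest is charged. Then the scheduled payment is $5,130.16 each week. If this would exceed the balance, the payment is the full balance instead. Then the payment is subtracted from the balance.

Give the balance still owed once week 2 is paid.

$13,626.39

Week 1: opening $23,886.71; payment $5,130.16; balance $18,756.55
Week 2: opening $18,756.55; payment $5,130.16; balance $13,626.39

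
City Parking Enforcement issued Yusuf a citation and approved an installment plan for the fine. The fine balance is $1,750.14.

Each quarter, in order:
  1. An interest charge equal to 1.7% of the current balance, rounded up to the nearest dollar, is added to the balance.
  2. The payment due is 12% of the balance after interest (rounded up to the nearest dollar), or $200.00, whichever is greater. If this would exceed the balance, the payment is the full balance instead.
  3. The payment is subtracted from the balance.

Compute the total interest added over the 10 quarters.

$163.00

# | Opening | Interest | Payment | End bal
1 | $1,750.14 | $30.00 | $214.00 | $1,566.14
2 | $1,566.14 | $27.00 | $200.00 | $1,393.14
3 | $1,393.14 | $24.00 | $200.00 | $1,217.14
4 | $1,217.14 | $21.00 | $200.00 | $1,038.14
5 | $1,038.14 | $18.00 | $200.00 | $856.14
6 | $856.14 | $15.00 | $200.00 | $671.14
7 | $671.14 | $12.00 | $200.00 | $483.14
8 | $483.14 | $9.00 | $200.00 | $292.14
9 | $292.14 | $5.00 | $200.00 | $97.14
10 | $97.14 | $2.00 | $99.14 | $0.00
Total interest: $30.00 + $27.00 + $24.00 + $21.00 + $18.00 + $15.00 + $12.00 + $9.00 + $5.00 + $2.00 = $163.00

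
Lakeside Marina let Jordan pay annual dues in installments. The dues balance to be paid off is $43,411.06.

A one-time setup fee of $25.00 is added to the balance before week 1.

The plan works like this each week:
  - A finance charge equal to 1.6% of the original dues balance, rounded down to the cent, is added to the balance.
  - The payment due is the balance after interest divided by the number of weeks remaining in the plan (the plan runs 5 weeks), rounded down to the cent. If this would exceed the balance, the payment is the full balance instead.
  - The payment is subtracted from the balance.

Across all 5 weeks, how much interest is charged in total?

$3,472.85

Week 1: opening $43,436.06; interest $694.57 → $44,130.63; payment $8,826.12; balance $35,304.51
Week 2: opening $35,304.51; interest $694.57 → $35,999.08; payment $8,999.77; balance $26,999.31
Week 3: opening $26,999.31; interest $694.57 → $27,693.88; payment $9,231.29; balance $18,462.59
Week 4: opening $18,462.59; interest $694.57 → $19,157.16; payment $9,578.58; balance $9,578.58
Week 5: opening $9,578.58; interest $694.57 → $10,273.15; payment $10,273.15; balance $0.00
Total interest: $694.57 + $694.57 + $694.57 + $694.57 + $694.57 = $3,472.85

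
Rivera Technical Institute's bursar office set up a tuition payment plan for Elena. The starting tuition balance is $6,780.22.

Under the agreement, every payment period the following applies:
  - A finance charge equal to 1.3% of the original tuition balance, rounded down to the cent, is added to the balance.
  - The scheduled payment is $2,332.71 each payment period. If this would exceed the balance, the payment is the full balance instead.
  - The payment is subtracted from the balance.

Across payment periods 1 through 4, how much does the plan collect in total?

Payment period 1: opening $6,780.22; interest $88.14 → $6,868.36; payment $2,332.71; balance $4,535.65
Payment period 2: opening $4,535.65; interest $88.14 → $4,623.79; payment $2,332.71; balance $2,291.08
Payment period 3: opening $2,291.08; interest $88.14 → $2,379.22; payment $2,332.71; balance $46.51
Payment period 4: opening $46.51; interest $88.14 → $134.65; payment $134.65; balance $0.00
Total paid: $7,132.78

$7,132.78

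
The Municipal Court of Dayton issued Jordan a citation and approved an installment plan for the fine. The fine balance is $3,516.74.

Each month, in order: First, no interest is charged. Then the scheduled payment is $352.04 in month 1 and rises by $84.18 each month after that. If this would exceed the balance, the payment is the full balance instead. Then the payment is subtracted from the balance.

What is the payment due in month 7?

Month 1: $3,516.74 − $352.04 → $3,164.70
Month 2: $3,164.70 − $436.22 → $2,728.48
Month 3: $2,728.48 − $520.40 → $2,208.08
Month 4: $2,208.08 − $604.58 → $1,603.50
Month 5: $1,603.50 − $688.76 → $914.74
Month 6: $914.74 − $772.94 → $141.80
Month 7: $141.80 − $141.80 → $0.00

$141.80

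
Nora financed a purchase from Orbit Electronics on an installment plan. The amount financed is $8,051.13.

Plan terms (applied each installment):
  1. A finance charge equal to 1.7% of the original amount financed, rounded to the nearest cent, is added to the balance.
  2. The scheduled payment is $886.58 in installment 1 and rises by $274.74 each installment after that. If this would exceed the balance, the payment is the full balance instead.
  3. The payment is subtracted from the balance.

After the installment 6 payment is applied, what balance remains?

$0.00

Installment 1: opening $8,051.13; interest $136.87 → $8,188.00; payment $886.58; balance $7,301.42
Installment 2: opening $7,301.42; interest $136.87 → $7,438.29; payment $1,161.32; balance $6,276.97
Installment 3: opening $6,276.97; interest $136.87 → $6,413.84; payment $1,436.06; balance $4,977.78
Installment 4: opening $4,977.78; interest $136.87 → $5,114.65; payment $1,710.80; balance $3,403.85
Installment 5: opening $3,403.85; interest $136.87 → $3,540.72; payment $1,985.54; balance $1,555.18
Installment 6: opening $1,555.18; interest $136.87 → $1,692.05; payment $1,692.05; balance $0.00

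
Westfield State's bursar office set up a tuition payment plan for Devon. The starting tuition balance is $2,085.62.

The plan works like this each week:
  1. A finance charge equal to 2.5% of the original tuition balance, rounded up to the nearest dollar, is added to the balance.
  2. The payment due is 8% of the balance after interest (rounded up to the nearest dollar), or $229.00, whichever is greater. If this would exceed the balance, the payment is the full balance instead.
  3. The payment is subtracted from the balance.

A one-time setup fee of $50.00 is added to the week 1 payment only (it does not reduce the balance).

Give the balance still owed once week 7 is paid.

$853.62

Week 1: $2,085.62 +$53.00 interest = $2,138.62; pay $229.00 (+ $50.00 fee) → $1,909.62
Week 2: $1,909.62 +$53.00 interest = $1,962.62; pay $229.00 → $1,733.62
Week 3: $1,733.62 +$53.00 interest = $1,786.62; pay $229.00 → $1,557.62
Week 4: $1,557.62 +$53.00 interest = $1,610.62; pay $229.00 → $1,381.62
Week 5: $1,381.62 +$53.00 interest = $1,434.62; pay $229.00 → $1,205.62
Week 6: $1,205.62 +$53.00 interest = $1,258.62; pay $229.00 → $1,029.62
Week 7: $1,029.62 +$53.00 interest = $1,082.62; pay $229.00 → $853.62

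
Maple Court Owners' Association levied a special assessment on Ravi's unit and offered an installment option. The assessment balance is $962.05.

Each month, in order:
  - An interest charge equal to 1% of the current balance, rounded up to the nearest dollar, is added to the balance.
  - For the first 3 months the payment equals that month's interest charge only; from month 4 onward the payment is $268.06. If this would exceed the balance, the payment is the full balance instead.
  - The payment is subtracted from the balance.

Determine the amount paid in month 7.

# | Opening | Interest | Payment | End bal
1 | $962.05 | $10.00 | $10.00 | $962.05
2 | $962.05 | $10.00 | $10.00 | $962.05
3 | $962.05 | $10.00 | $10.00 | $962.05
4 | $962.05 | $10.00 | $268.06 | $703.99
5 | $703.99 | $8.00 | $268.06 | $443.93
6 | $443.93 | $5.00 | $268.06 | $180.87
7 | $180.87 | $2.00 | $182.87 | $0.00

$182.87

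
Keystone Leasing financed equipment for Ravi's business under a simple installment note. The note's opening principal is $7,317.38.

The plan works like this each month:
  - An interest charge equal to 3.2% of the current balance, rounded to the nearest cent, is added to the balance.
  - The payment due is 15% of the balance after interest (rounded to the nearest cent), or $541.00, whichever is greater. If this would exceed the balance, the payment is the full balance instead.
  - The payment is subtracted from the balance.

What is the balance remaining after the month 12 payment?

$510.38

Month 1: $7,317.38 +$234.16 interest = $7,551.54; pay $1,132.73 → $6,418.81
Month 2: $6,418.81 +$205.40 interest = $6,624.21; pay $993.63 → $5,630.58
Month 3: $5,630.58 +$180.18 interest = $5,810.76; pay $871.61 → $4,939.15
Month 4: $4,939.15 +$158.05 interest = $5,097.20; pay $764.58 → $4,332.62
Month 5: $4,332.62 +$138.64 interest = $4,471.26; pay $670.69 → $3,800.57
Month 6: $3,800.57 +$121.62 interest = $3,922.19; pay $588.33 → $3,333.86
Month 7: $3,333.86 +$106.68 interest = $3,440.54; pay $541.00 → $2,899.54
Month 8: $2,899.54 +$92.79 interest = $2,992.33; pay $541.00 → $2,451.33
Month 9: $2,451.33 +$78.44 interest = $2,529.77; pay $541.00 → $1,988.77
Month 10: $1,988.77 +$63.64 interest = $2,052.41; pay $541.00 → $1,511.41
Month 11: $1,511.41 +$48.37 interest = $1,559.78; pay $541.00 → $1,018.78
Month 12: $1,018.78 +$32.60 interest = $1,051.38; pay $541.00 → $510.38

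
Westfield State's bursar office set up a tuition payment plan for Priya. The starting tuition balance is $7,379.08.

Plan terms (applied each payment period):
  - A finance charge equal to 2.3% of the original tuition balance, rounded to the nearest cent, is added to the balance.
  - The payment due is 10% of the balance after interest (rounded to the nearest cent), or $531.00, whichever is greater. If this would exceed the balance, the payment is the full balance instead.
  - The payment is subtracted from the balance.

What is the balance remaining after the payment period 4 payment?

$5,366.72

# | Opening | Interest | Payment | End bal
1 | $7,379.08 | $169.72 | $754.88 | $6,793.92
2 | $6,793.92 | $169.72 | $696.36 | $6,267.28
3 | $6,267.28 | $169.72 | $643.70 | $5,793.30
4 | $5,793.30 | $169.72 | $596.30 | $5,366.72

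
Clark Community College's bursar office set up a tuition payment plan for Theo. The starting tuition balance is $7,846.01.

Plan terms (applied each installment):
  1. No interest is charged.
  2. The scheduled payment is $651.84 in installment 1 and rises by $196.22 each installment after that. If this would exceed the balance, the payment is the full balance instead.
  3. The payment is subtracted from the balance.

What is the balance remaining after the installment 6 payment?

$991.67

Installment 1: opening $7,846.01; payment $651.84; balance $7,194.17
Installment 2: opening $7,194.17; payment $848.06; balance $6,346.11
Installment 3: opening $6,346.11; payment $1,044.28; balance $5,301.83
Installment 4: opening $5,301.83; payment $1,240.50; balance $4,061.33
Installment 5: opening $4,061.33; payment $1,436.72; balance $2,624.61
Installment 6: opening $2,624.61; payment $1,632.94; balance $991.67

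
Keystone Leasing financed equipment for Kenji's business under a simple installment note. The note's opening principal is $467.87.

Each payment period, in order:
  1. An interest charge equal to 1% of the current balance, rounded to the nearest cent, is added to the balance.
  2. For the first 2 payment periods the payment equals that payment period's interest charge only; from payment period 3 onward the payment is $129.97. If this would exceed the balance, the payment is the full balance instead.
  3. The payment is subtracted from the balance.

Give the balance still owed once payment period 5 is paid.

Payment period 1: opening $467.87; interest $4.68 → $472.55; payment $4.68; balance $467.87
Payment period 2: opening $467.87; interest $4.68 → $472.55; payment $4.68; balance $467.87
Payment period 3: opening $467.87; interest $4.68 → $472.55; payment $129.97; balance $342.58
Payment period 4: opening $342.58; interest $3.43 → $346.01; payment $129.97; balance $216.04
Payment period 5: opening $216.04; interest $2.16 → $218.20; payment $129.97; balance $88.23

$88.23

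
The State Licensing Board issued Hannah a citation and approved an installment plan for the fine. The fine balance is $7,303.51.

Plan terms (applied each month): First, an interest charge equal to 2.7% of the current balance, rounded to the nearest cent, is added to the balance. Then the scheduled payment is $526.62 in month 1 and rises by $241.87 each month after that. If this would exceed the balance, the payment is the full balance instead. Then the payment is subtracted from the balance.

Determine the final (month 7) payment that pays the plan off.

Month 1: $7,303.51 +$197.19 interest = $7,500.70; pay $526.62 → $6,974.08
Month 2: $6,974.08 +$188.30 interest = $7,162.38; pay $768.49 → $6,393.89
Month 3: $6,393.89 +$172.64 interest = $6,566.53; pay $1,010.36 → $5,556.17
Month 4: $5,556.17 +$150.02 interest = $5,706.19; pay $1,252.23 → $4,453.96
Month 5: $4,453.96 +$120.26 interest = $4,574.22; pay $1,494.10 → $3,080.12
Month 6: $3,080.12 +$83.16 interest = $3,163.28; pay $1,735.97 → $1,427.31
Month 7: $1,427.31 +$38.54 interest = $1,465.85; pay $1,465.85 → $0.00

$1,465.85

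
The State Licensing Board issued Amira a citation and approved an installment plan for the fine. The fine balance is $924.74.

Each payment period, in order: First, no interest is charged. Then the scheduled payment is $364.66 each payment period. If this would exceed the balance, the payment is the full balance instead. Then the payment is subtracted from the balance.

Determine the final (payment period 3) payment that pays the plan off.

Payment period 1: opening $924.74; payment $364.66; balance $560.08
Payment period 2: opening $560.08; payment $364.66; balance $195.42
Payment period 3: opening $195.42; payment $195.42; balance $0.00

$195.42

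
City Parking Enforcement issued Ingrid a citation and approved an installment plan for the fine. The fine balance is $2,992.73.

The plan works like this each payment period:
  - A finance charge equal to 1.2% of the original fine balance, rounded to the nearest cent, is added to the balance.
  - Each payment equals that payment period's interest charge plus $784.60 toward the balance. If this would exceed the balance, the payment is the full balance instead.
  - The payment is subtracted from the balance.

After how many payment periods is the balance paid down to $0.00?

4

Payment period 1: opening $2,992.73; interest $35.91 → $3,028.64; payment $820.51; balance $2,208.13
Payment period 2: opening $2,208.13; interest $35.91 → $2,244.04; payment $820.51; balance $1,423.53
Payment period 3: opening $1,423.53; interest $35.91 → $1,459.44; payment $820.51; balance $638.93
Payment period 4: opening $638.93; interest $35.91 → $674.84; payment $674.84; balance $0.00
Balance reaches $0.00 in payment period 4.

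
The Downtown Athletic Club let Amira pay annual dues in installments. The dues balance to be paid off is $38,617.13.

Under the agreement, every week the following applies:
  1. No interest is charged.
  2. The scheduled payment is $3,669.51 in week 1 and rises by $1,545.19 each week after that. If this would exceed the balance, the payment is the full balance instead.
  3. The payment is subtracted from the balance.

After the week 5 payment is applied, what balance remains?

$4,817.68

Week 1: $38,617.13 − $3,669.51 → $34,947.62
Week 2: $34,947.62 − $5,214.70 → $29,732.92
Week 3: $29,732.92 − $6,759.89 → $22,973.03
Week 4: $22,973.03 − $8,305.08 → $14,667.95
Week 5: $14,667.95 − $9,850.27 → $4,817.68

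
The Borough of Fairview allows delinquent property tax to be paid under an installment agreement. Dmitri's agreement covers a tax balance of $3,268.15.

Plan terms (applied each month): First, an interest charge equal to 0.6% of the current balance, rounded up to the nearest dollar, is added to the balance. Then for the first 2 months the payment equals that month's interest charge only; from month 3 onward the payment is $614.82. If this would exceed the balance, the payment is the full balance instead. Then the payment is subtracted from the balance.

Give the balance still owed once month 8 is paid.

$0.00

Month 1: $3,268.15 +$20.00 interest = $3,288.15; pay $20.00 → $3,268.15
Month 2: $3,268.15 +$20.00 interest = $3,288.15; pay $20.00 → $3,268.15
Month 3: $3,268.15 +$20.00 interest = $3,288.15; pay $614.82 → $2,673.33
Month 4: $2,673.33 +$17.00 interest = $2,690.33; pay $614.82 → $2,075.51
Month 5: $2,075.51 +$13.00 interest = $2,088.51; pay $614.82 → $1,473.69
Month 6: $1,473.69 +$9.00 interest = $1,482.69; pay $614.82 → $867.87
Month 7: $867.87 +$6.00 interest = $873.87; pay $614.82 → $259.05
Month 8: $259.05 +$2.00 interest = $261.05; pay $261.05 → $0.00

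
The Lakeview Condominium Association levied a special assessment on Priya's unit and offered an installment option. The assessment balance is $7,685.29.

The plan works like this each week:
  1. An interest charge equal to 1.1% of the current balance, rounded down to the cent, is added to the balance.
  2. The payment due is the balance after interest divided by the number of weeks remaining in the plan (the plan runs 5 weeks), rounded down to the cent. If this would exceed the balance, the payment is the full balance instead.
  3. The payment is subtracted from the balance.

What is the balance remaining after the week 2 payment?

Week 1: $7,685.29 +$84.53 interest = $7,769.82; pay $1,553.96 → $6,215.86
Week 2: $6,215.86 +$68.37 interest = $6,284.23; pay $1,571.05 → $4,713.18

$4,713.18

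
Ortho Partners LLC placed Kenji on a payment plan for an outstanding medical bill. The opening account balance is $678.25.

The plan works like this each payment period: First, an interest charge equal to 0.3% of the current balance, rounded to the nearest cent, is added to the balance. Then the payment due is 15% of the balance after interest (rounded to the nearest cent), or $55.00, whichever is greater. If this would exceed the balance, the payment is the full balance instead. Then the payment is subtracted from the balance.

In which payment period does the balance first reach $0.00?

11

Payment period 1: opening $678.25; interest $2.03 → $680.28; payment $102.04; balance $578.24
Payment period 2: opening $578.24; interest $1.73 → $579.97; payment $87.00; balance $492.97
Payment period 3: opening $492.97; interest $1.48 → $494.45; payment $74.17; balance $420.28
Payment period 4: opening $420.28; interest $1.26 → $421.54; payment $63.23; balance $358.31
Payment period 5: opening $358.31; interest $1.07 → $359.38; payment $55.00; balance $304.38
Payment period 6: opening $304.38; interest $0.91 → $305.29; payment $55.00; balance $250.29
Payment period 7: opening $250.29; interest $0.75 → $251.04; payment $55.00; balance $196.04
Payment period 8: opening $196.04; interest $0.59 → $196.63; payment $55.00; balance $141.63
Payment period 9: opening $141.63; interest $0.42 → $142.05; payment $55.00; balance $87.05
Payment period 10: opening $87.05; interest $0.26 → $87.31; payment $55.00; balance $32.31
Payment period 11: opening $32.31; interest $0.10 → $32.41; payment $32.41; balance $0.00
Balance reaches $0.00 in payment period 11.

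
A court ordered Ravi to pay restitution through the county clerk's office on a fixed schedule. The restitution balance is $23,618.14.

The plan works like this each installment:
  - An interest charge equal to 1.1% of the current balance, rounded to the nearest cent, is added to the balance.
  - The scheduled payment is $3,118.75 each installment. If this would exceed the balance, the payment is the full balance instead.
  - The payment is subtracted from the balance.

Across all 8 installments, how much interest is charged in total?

$1,178.19

Installment 1: $23,618.14 +$259.80 interest = $23,877.94; pay $3,118.75 → $20,759.19
Installment 2: $20,759.19 +$228.35 interest = $20,987.54; pay $3,118.75 → $17,868.79
Installment 3: $17,868.79 +$196.56 interest = $18,065.35; pay $3,118.75 → $14,946.60
Installment 4: $14,946.60 +$164.41 interest = $15,111.01; pay $3,118.75 → $11,992.26
Installment 5: $11,992.26 +$131.91 interest = $12,124.17; pay $3,118.75 → $9,005.42
Installment 6: $9,005.42 +$99.06 interest = $9,104.48; pay $3,118.75 → $5,985.73
Installment 7: $5,985.73 +$65.84 interest = $6,051.57; pay $3,118.75 → $2,932.82
Installment 8: $2,932.82 +$32.26 interest = $2,965.08; pay $2,965.08 → $0.00
Total interest: $259.80 + $228.35 + $196.56 + $164.41 + $131.91 + $99.06 + $65.84 + $32.26 = $1,178.19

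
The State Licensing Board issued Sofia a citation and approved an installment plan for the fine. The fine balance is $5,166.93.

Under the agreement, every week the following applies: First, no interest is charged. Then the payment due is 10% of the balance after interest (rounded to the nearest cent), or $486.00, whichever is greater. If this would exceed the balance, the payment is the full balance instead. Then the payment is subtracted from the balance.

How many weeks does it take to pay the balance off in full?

11

# | Opening | Payment | End bal
1 | $5,166.93 | $516.69 | $4,650.24
2 | $4,650.24 | $486.00 | $4,164.24
3 | $4,164.24 | $486.00 | $3,678.24
4 | $3,678.24 | $486.00 | $3,192.24
5 | $3,192.24 | $486.00 | $2,706.24
6 | $2,706.24 | $486.00 | $2,220.24
7 | $2,220.24 | $486.00 | $1,734.24
8 | $1,734.24 | $486.00 | $1,248.24
9 | $1,248.24 | $486.00 | $762.24
10 | $762.24 | $486.00 | $276.24
11 | $276.24 | $276.24 | $0.00
Balance reaches $0.00 in week 11.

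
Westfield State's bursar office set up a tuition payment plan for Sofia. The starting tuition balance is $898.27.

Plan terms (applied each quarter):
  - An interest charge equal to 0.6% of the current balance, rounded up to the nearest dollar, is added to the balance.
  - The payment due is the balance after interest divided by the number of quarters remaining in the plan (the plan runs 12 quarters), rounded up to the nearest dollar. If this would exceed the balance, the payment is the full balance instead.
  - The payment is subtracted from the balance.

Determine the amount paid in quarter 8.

$79.00

# | Opening | Interest | Payment | End bal
1 | $898.27 | $6.00 | $76.00 | $828.27
2 | $828.27 | $5.00 | $76.00 | $757.27
3 | $757.27 | $5.00 | $77.00 | $685.27
4 | $685.27 | $5.00 | $77.00 | $613.27
5 | $613.27 | $4.00 | $78.00 | $539.27
6 | $539.27 | $4.00 | $78.00 | $465.27
7 | $465.27 | $3.00 | $79.00 | $389.27
8 | $389.27 | $3.00 | $79.00 | $313.27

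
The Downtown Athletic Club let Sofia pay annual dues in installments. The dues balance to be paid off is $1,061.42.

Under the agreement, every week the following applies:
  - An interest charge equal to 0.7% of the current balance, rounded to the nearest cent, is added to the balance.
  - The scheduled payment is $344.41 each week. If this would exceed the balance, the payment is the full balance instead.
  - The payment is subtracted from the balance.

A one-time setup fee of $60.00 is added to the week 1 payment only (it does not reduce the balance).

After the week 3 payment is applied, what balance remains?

$43.39

# | Opening | Interest | Payment | Fee | End bal
1 | $1,061.42 | $7.43 | $344.41 | $60.00 | $724.44
2 | $724.44 | $5.07 | $344.41 | — | $385.10
3 | $385.10 | $2.70 | $344.41 | — | $43.39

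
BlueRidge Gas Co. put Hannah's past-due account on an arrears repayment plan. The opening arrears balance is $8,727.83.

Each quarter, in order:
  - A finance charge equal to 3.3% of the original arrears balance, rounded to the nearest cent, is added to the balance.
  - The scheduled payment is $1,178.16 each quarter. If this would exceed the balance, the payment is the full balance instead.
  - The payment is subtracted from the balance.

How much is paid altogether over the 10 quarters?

$11,608.03

Quarter 1: opening $8,727.83; interest $288.02 → $9,015.85; payment $1,178.16; balance $7,837.69
Quarter 2: opening $7,837.69; interest $288.02 → $8,125.71; payment $1,178.16; balance $6,947.55
Quarter 3: opening $6,947.55; interest $288.02 → $7,235.57; payment $1,178.16; balance $6,057.41
Quarter 4: opening $6,057.41; interest $288.02 → $6,345.43; payment $1,178.16; balance $5,167.27
Quarter 5: opening $5,167.27; interest $288.02 → $5,455.29; payment $1,178.16; balance $4,277.13
Quarter 6: opening $4,277.13; interest $288.02 → $4,565.15; payment $1,178.16; balance $3,386.99
Quarter 7: opening $3,386.99; interest $288.02 → $3,675.01; payment $1,178.16; balance $2,496.85
Quarter 8: opening $2,496.85; interest $288.02 → $2,784.87; payment $1,178.16; balance $1,606.71
Quarter 9: opening $1,606.71; interest $288.02 → $1,894.73; payment $1,178.16; balance $716.57
Quarter 10: opening $716.57; interest $288.02 → $1,004.59; payment $1,004.59; balance $0.00
Total paid: $11,608.03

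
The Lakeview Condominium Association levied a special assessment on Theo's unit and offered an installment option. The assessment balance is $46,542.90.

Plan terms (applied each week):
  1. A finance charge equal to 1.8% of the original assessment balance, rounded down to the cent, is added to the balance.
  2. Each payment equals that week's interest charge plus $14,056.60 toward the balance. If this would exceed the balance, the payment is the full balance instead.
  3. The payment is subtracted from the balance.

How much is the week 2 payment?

Week 1: opening $46,542.90; interest $837.77 → $47,380.67; payment $14,894.37; balance $32,486.30
Week 2: opening $32,486.30; interest $837.77 → $33,324.07; payment $14,894.37; balance $18,429.70

$14,894.37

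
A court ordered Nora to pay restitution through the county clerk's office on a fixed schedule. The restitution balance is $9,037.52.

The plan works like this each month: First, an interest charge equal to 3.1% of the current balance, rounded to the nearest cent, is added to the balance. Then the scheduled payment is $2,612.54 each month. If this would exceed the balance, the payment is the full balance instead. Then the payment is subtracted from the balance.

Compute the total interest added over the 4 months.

$677.79

Month 1: $9,037.52 +$280.16 interest = $9,317.68; pay $2,612.54 → $6,705.14
Month 2: $6,705.14 +$207.86 interest = $6,913.00; pay $2,612.54 → $4,300.46
Month 3: $4,300.46 +$133.31 interest = $4,433.77; pay $2,612.54 → $1,821.23
Month 4: $1,821.23 +$56.46 interest = $1,877.69; pay $1,877.69 → $0.00
Total interest: $280.16 + $207.86 + $133.31 + $56.46 = $677.79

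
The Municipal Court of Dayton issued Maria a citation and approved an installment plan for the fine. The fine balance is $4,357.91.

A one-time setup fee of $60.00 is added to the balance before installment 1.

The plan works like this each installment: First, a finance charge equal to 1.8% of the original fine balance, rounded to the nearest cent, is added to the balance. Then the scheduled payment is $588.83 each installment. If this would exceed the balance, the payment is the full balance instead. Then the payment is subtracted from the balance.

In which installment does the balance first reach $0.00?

9

Installment 1: opening $4,417.91; interest $78.44 → $4,496.35; payment $588.83; balance $3,907.52
Installment 2: opening $3,907.52; interest $78.44 → $3,985.96; payment $588.83; balance $3,397.13
Installment 3: opening $3,397.13; interest $78.44 → $3,475.57; payment $588.83; balance $2,886.74
Installment 4: opening $2,886.74; interest $78.44 → $2,965.18; payment $588.83; balance $2,376.35
Installment 5: opening $2,376.35; interest $78.44 → $2,454.79; payment $588.83; balance $1,865.96
Installment 6: opening $1,865.96; interest $78.44 → $1,944.40; payment $588.83; balance $1,355.57
Installment 7: opening $1,355.57; interest $78.44 → $1,434.01; payment $588.83; balance $845.18
Installment 8: opening $845.18; interest $78.44 → $923.62; payment $588.83; balance $334.79
Installment 9: opening $334.79; interest $78.44 → $413.23; payment $413.23; balance $0.00
Balance reaches $0.00 in installment 9.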